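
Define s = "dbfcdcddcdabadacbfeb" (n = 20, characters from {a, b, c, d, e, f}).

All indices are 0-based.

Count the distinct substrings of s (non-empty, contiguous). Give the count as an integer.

190

sorted suffixes:
  #0 SA[0]=10  'abadacbfeb'
  #1 SA[1]=14  'acbfeb'
  #2 SA[2]=12  'adacbfeb'
  #3 SA[3]=19  'b'
  #4 SA[4]=11  'badacbfeb'
  #5 SA[5]=1  'bfcdcddcdabadacbfeb'
  #6 SA[6]=16  'bfeb'
  #7 SA[7]=15  'cbfeb'
  #8 SA[8]=8  'cdabadacbfeb'
  #9 SA[9]=3  'cdcddcdabadacbfeb'
  #10 SA[10]=5  'cddcdabadacbfeb'
  #11 SA[11]=9  'dabadacbfeb'
  #12 SA[12]=13  'dacbfeb'
  #13 SA[13]=0  'dbfcdcddcdabadacbfeb'
  #14 SA[14]=7  'dcdabadacbfeb'
  #15 SA[15]=4  'dcddcdabadacbfeb'
  #16 SA[16]=6  'ddcdabadacbfeb'
  #17 SA[17]=18  'eb'
  #18 SA[18]=2  'fcdcddcdabadacbfeb'
  #19 SA[19]=17  'feb'

SA = [10, 14, 12, 19, 11, 1, 16, 15, 8, 3, 5, 9, 13, 0, 7, 4, 6, 18, 2, 17]
[i] adj suffixes → lcp
  [1] 10/14 → 1 ('a')
  [2] 14/12 → 1 ('a')
  [3] 12/19 → 0 ('')
  [4] 19/11 → 1 ('b')
  [5] 11/1 → 1 ('b')
  [6] 1/16 → 2 ('bf')
  [7] 16/15 → 0 ('')
  [8] 15/8 → 1 ('c')
  [9] 8/3 → 2 ('cd')
  [10] 3/5 → 2 ('cd')
  [11] 5/9 → 0 ('')
  [12] 9/13 → 2 ('da')
  [13] 13/0 → 1 ('d')
  [14] 0/7 → 1 ('d')
  [15] 7/4 → 3 ('dcd')
  [16] 4/6 → 1 ('d')
  [17] 6/18 → 0 ('')
  [18] 18/2 → 0 ('')
  [19] 2/17 → 1 ('f')

n(n+1)/2 = 20·21/2 = 210
Σ LCP = 0 + 1 + 1 + 0 + 1 + 1 + 2 + 0 + 1 + 2 + 2 + 0 + 2 + 1 + 1 + 3 + 1 + 0 + 0 + 1 = 20
distinct = 210 − 20 = 190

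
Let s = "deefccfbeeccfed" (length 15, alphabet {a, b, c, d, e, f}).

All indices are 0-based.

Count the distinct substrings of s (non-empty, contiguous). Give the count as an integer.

sorted suffixes:
  #0 SA[0]=7  'beeccfed'
  #1 SA[1]=4  'ccfbeeccfed'
  #2 SA[2]=10  'ccfed'
  #3 SA[3]=5  'cfbeeccfed'
  #4 SA[4]=11  'cfed'
  #5 SA[5]=14  'd'
  #6 SA[6]=0  'deefccfbeeccfed'
  #7 SA[7]=9  'eccfed'
  #8 SA[8]=13  'ed'
  #9 SA[9]=8  'eeccfed'
  #10 SA[10]=1  'eefccfbeeccfed'
  #11 SA[11]=2  'efccfbeeccfed'
  #12 SA[12]=6  'fbeeccfed'
  #13 SA[13]=3  'fccfbeeccfed'
  #14 SA[14]=12  'fed'

SA = [7, 4, 10, 5, 11, 14, 0, 9, 13, 8, 1, 2, 6, 3, 12]
[i] adj suffixes → lcp
  [1] 7/4 → 0 ('')
  [2] 4/10 → 3 ('ccf')
  [3] 10/5 → 1 ('c')
  [4] 5/11 → 2 ('cf')
  [5] 11/14 → 0 ('')
  [6] 14/0 → 1 ('d')
  [7] 0/9 → 0 ('')
  [8] 9/13 → 1 ('e')
  [9] 13/8 → 1 ('e')
  [10] 8/1 → 2 ('ee')
  [11] 1/2 → 1 ('e')
  [12] 2/6 → 0 ('')
  [13] 6/3 → 1 ('f')
  [14] 3/12 → 1 ('f')

n(n+1)/2 = 15·16/2 = 120
Σ LCP = 0 + 0 + 3 + 1 + 2 + 0 + 1 + 0 + 1 + 1 + 2 + 1 + 0 + 1 + 1 = 14
distinct = 120 − 14 = 106

106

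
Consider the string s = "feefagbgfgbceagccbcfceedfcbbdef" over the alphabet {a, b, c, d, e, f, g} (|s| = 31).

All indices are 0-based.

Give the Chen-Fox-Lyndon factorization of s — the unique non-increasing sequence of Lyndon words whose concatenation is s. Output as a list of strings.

emit factor 1: 'f' (i=0, period=1)
emit factor 2: 'eef' (i=1, period=3)
emit factor 3: 'agbgfgbceagccbcfceedfcbbdef' (i=4, period=27)

["f", "eef", "agbgfgbceagccbcfceedfcbbdef"]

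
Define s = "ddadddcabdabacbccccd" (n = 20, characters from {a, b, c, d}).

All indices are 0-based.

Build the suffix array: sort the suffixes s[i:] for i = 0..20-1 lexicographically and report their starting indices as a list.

rank→(start, suffix):
  0 → (10, 'abacbccccd')
  1 → (7, 'abdabacbccccd')
  2 → (12, 'acbccccd')
  3 → (2, 'adddcabdabacbccccd')
  4 → (11, 'bacbccccd')
  5 → (14, 'bccccd')
  6 → (8, 'bdabacbccccd')
  7 → (6, 'cabdabacbccccd')
  8 → (13, 'cbccccd')
  9 → (15, 'ccccd')
  10 → (16, 'cccd')
  11 → (17, 'ccd')
  12 → (18, 'cd')
  13 → (19, 'd')
  14 → (9, 'dabacbccccd')
  15 → (1, 'dadddcabdabacbccccd')
  16 → (5, 'dcabdabacbccccd')
  17 → (0, 'ddadddcabdabacbccccd')
  18 → (4, 'ddcabdabacbccccd')
  19 → (3, 'dddcabdabacbccccd')

[10, 7, 12, 2, 11, 14, 8, 6, 13, 15, 16, 17, 18, 19, 9, 1, 5, 0, 4, 3]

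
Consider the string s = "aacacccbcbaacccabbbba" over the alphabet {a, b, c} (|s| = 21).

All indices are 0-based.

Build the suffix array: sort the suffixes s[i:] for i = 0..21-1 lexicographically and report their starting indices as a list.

sorted suffixes:
  #0 SA[0]=20  'a'
  #1 SA[1]=0  'aacacccbcbaacccabbbba'
  #2 SA[2]=10  'aacccabbbba'
  #3 SA[3]=15  'abbbba'
  #4 SA[4]=1  'acacccbcbaacccabbbba'
  #5 SA[5]=11  'acccabbbba'
  #6 SA[6]=3  'acccbcbaacccabbbba'
  #7 SA[7]=19  'ba'
  #8 SA[8]=9  'baacccabbbba'
  #9 SA[9]=18  'bba'
  #10 SA[10]=17  'bbba'
  #11 SA[11]=16  'bbbba'
  #12 SA[12]=7  'bcbaacccabbbba'
  #13 SA[13]=14  'cabbbba'
  #14 SA[14]=2  'cacccbcbaacccabbbba'
  #15 SA[15]=8  'cbaacccabbbba'
  #16 SA[16]=6  'cbcbaacccabbbba'
  #17 SA[17]=13  'ccabbbba'
  #18 SA[18]=5  'ccbcbaacccabbbba'
  #19 SA[19]=12  'cccabbbba'
  #20 SA[20]=4  'cccbcbaacccabbbba'

[20, 0, 10, 15, 1, 11, 3, 19, 9, 18, 17, 16, 7, 14, 2, 8, 6, 13, 5, 12, 4]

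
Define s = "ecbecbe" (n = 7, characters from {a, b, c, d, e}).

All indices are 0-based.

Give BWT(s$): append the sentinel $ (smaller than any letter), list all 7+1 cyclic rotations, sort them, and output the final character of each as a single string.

rank  rotation  last
    0  $ecbecbe  e
    1  be$ecbec  c
    2  becbe$ec  c
    3  cbe$ecbe  e
    4  cbecbe$e  e
    5  e$ecbecb  b
    6  ecbe$ecb  b
    7  ecbecbe$  $

ecceebb$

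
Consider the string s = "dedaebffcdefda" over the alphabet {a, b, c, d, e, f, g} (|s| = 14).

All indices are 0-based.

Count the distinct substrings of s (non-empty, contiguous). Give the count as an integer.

95

rank→(start, suffix):
  0 → (13, 'a')
  1 → (3, 'aebffcdefda')
  2 → (5, 'bffcdefda')
  3 → (8, 'cdefda')
  4 → (12, 'da')
  5 → (2, 'daebffcdefda')
  6 → (0, 'dedaebffcdefda')
  7 → (9, 'defda')
  8 → (4, 'ebffcdefda')
  9 → (1, 'edaebffcdefda')
  10 → (10, 'efda')
  11 → (7, 'fcdefda')
  12 → (11, 'fda')
  13 → (6, 'ffcdefda')

SA = [13, 3, 5, 8, 12, 2, 0, 9, 4, 1, 10, 7, 11, 6]
i: (SA[i-1],SA[i]) lcp shared
  1: (13,3) 1 'a'
  2: (3,5) 0 ''
  3: (5,8) 0 ''
  4: (8,12) 0 ''
  5: (12,2) 2 'da'
  6: (2,0) 1 'd'
  7: (0,9) 2 'de'
  8: (9,4) 0 ''
  9: (4,1) 1 'e'
  10: (1,10) 1 'e'
  11: (10,7) 0 ''
  12: (7,11) 1 'f'
  13: (11,6) 1 'f'

n(n+1)/2 = 14·15/2 = 105
Σ LCP = 0 + 1 + 0 + 0 + 0 + 2 + 1 + 2 + 0 + 1 + 1 + 0 + 1 + 1 = 10
distinct = 105 − 10 = 95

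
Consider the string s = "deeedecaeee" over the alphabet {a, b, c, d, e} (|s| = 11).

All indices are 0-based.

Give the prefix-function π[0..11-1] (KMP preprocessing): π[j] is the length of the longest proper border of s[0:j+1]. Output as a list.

[0, 0, 0, 0, 1, 2, 0, 0, 0, 0, 0]

π[0] = 0
j=1 s[j]='e': π[1]=0 (border '')
j=2 s[j]='e': π[2]=0 (border '')
j=3 s[j]='e': π[3]=0 (border '')
j=4 s[j]='d': π[4]=1 (border 'd')
j=5 s[j]='e': π[5]=2 (border 'de')
j=6 s[j]='c': k: 2→0; π[6]=0 (border '')
j=7 s[j]='a': π[7]=0 (border '')
j=8 s[j]='e': π[8]=0 (border '')
j=9 s[j]='e': π[9]=0 (border '')
j=10 s[j]='e': π[10]=0 (border '')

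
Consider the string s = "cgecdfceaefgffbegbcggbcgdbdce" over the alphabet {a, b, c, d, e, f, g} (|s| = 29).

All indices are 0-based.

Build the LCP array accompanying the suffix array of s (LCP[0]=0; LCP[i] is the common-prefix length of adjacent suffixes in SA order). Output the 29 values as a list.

[0, 0, 3, 1, 1, 0, 1, 2, 1, 2, 2, 0, 1, 1, 0, 1, 1, 1, 1, 0, 1, 1, 1, 0, 4, 1, 1, 1, 1]

rank | idx | suffix
   0 |   8 | aefgffbegbcggbcgdbdce
   1 |  21 | bcgdbdce
   2 |  17 | bcggbcgdbdce
   3 |  25 | bdce
   4 |  14 | begbcggbcgdbdce
   5 |   3 | cdfceaefgffbegbcggbcgdbdce
   6 |  27 | ce
   7 |   6 | ceaefgffbegbcggbcgdbdce
   8 |  22 | cgdbdce
   9 |   0 | cgecdfceaefgffbegbcggbcgdbdce
  10 |  18 | cggbcgdbdce
  11 |  24 | dbdce
  12 |  26 | dce
  13 |   4 | dfceaefgffbegbcggbcgdbdce
  14 |  28 | e
  15 |   7 | eaefgffbegbcggbcgdbdce
  16 |   2 | ecdfceaefgffbegbcggbcgdbdce
  17 |   9 | efgffbegbcggbcgdbdce
  18 |  15 | egbcggbcgdbdce
  19 |  13 | fbegbcggbcgdbdce
  20 |   5 | fceaefgffbegbcggbcgdbdce
  21 |  12 | ffbegbcggbcgdbdce
  22 |  10 | fgffbegbcggbcgdbdce
  23 |  20 | gbcgdbdce
  24 |  16 | gbcggbcgdbdce
  25 |  23 | gdbdce
  26 |   1 | gecdfceaefgffbegbcggbcgdbdce
  27 |  11 | gffbegbcggbcgdbdce
  28 |  19 | ggbcgdbdce

SA = [8, 21, 17, 25, 14, 3, 27, 6, 22, 0, 18, 24, 26, 4, 28, 7, 2, 9, 15, 13, 5, 12, 10, 20, 16, 23, 1, 11, 19]
i: (SA[i-1],SA[i]) lcp shared
  1: (8,21) 0 ''
  2: (21,17) 3 'bcg'
  3: (17,25) 1 'b'
  4: (25,14) 1 'b'
  5: (14,3) 0 ''
  6: (3,27) 1 'c'
  7: (27,6) 2 'ce'
  8: (6,22) 1 'c'
  9: (22,0) 2 'cg'
  10: (0,18) 2 'cg'
  11: (18,24) 0 ''
  12: (24,26) 1 'd'
  13: (26,4) 1 'd'
  14: (4,28) 0 ''
  15: (28,7) 1 'e'
  16: (7,2) 1 'e'
  17: (2,9) 1 'e'
  18: (9,15) 1 'e'
  19: (15,13) 0 ''
  20: (13,5) 1 'f'
  21: (5,12) 1 'f'
  22: (12,10) 1 'f'
  23: (10,20) 0 ''
  24: (20,16) 4 'gbcg'
  25: (16,23) 1 'g'
  26: (23,1) 1 'g'
  27: (1,11) 1 'g'
  28: (11,19) 1 'g'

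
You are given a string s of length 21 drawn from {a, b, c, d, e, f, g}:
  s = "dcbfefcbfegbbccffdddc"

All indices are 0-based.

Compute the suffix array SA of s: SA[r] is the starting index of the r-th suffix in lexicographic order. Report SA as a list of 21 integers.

[11, 12, 2, 7, 20, 1, 6, 13, 14, 19, 0, 18, 17, 4, 9, 5, 16, 3, 8, 15, 10]

rank | idx | suffix
   0 |  11 | bbccffdddc
   1 |  12 | bccffdddc
   2 |   2 | bfefcbfegbbccffdddc
   3 |   7 | bfegbbccffdddc
   4 |  20 | c
   5 |   1 | cbfefcbfegbbccffdddc
   6 |   6 | cbfegbbccffdddc
   7 |  13 | ccffdddc
   8 |  14 | cffdddc
   9 |  19 | dc
  10 |   0 | dcbfefcbfegbbccffdddc
  11 |  18 | ddc
  12 |  17 | dddc
  13 |   4 | efcbfegbbccffdddc
  14 |   9 | egbbccffdddc
  15 |   5 | fcbfegbbccffdddc
  16 |  16 | fdddc
  17 |   3 | fefcbfegbbccffdddc
  18 |   8 | fegbbccffdddc
  19 |  15 | ffdddc
  20 |  10 | gbbccffdddc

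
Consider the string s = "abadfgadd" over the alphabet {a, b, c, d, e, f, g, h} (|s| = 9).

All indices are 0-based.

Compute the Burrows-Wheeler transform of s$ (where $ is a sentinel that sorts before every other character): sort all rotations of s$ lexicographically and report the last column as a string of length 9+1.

d$gbadaadf

rank  rotation    last
    0  $abadfgadd  d
    1  abadfgadd$  $
    2  add$abadfg  g
    3  adfgadd$ab  b
    4  badfgadd$a  a
    5  d$abadfgad  d
    6  dd$abadfga  a
    7  dfgadd$aba  a
    8  fgadd$abad  d
    9  gadd$abadf  f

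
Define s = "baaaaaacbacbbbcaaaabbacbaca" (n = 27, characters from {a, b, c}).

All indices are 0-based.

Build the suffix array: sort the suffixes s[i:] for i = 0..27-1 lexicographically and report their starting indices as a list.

[26, 1, 2, 15, 3, 16, 4, 17, 5, 18, 24, 21, 6, 9, 0, 23, 20, 8, 19, 11, 12, 13, 25, 14, 22, 7, 10]

rank→(start, suffix):
  0 → (26, 'a')
  1 → (1, 'aaaaaacbacbbbcaaaabbacbaca')
  2 → (2, 'aaaaacbacbbbcaaaabbacbaca')
  3 → (15, 'aaaabbacbaca')
  4 → (3, 'aaaacbacbbbcaaaabbacbaca')
  5 → (16, 'aaabbacbaca')
  6 → (4, 'aaacbacbbbcaaaabbacbaca')
  7 → (17, 'aabbacbaca')
  8 → (5, 'aacbacbbbcaaaabbacbaca')
  9 → (18, 'abbacbaca')
  10 → (24, 'aca')
  11 → (21, 'acbaca')
  12 → (6, 'acbacbbbcaaaabbacbaca')
  13 → (9, 'acbbbcaaaabbacbaca')
  14 → (0, 'baaaaaacbacbbbcaaaabbacbaca')
  15 → (23, 'baca')
  16 → (20, 'bacbaca')
  17 → (8, 'bacbbbcaaaabbacbaca')
  18 → (19, 'bbacbaca')
  19 → (11, 'bbbcaaaabbacbaca')
  20 → (12, 'bbcaaaabbacbaca')
  21 → (13, 'bcaaaabbacbaca')
  22 → (25, 'ca')
  23 → (14, 'caaaabbacbaca')
  24 → (22, 'cbaca')
  25 → (7, 'cbacbbbcaaaabbacbaca')
  26 → (10, 'cbbbcaaaabbacbaca')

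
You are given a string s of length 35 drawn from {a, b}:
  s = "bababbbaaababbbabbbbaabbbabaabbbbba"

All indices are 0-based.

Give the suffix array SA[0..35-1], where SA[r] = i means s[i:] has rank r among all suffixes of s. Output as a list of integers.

[34, 7, 8, 20, 27, 25, 1, 9, 3, 21, 11, 15, 28, 33, 6, 19, 26, 24, 0, 2, 10, 14, 32, 5, 18, 23, 13, 31, 4, 17, 22, 12, 30, 16, 29]

sorted suffixes:
  #0 SA[0]=34  'a'
  #1 SA[1]=7  'aaababbbabbbbaabbbabaabbbbba'
  #2 SA[2]=8  'aababbbabbbbaabbbabaabbbbba'
  #3 SA[3]=20  'aabbbabaabbbbba'
  #4 SA[4]=27  'aabbbbba'
  #5 SA[5]=25  'abaabbbbba'
  #6 SA[6]=1  'ababbbaaababbbabbbbaabbbabaabbbbba'
  #7 SA[7]=9  'ababbbabbbbaabbbabaabbbbba'
  #8 SA[8]=3  'abbbaaababbbabbbbaabbbabaabbbbba'
  #9 SA[9]=21  'abbbabaabbbbba'
  #10 SA[10]=11  'abbbabbbbaabbbabaabbbbba'
  #11 SA[11]=15  'abbbbaabbbabaabbbbba'
  #12 SA[12]=28  'abbbbba'
  #13 SA[13]=33  'ba'
  #14 SA[14]=6  'baaababbbabbbbaabbbabaabbbbba'
  #15 SA[15]=19  'baabbbabaabbbbba'
  #16 SA[16]=26  'baabbbbba'
  #17 SA[17]=24  'babaabbbbba'
  #18 SA[18]=0  'bababbbaaababbbabbbbaabbbabaabbbbba'
  #19 SA[19]=2  'babbbaaababbbabbbbaabbbabaabbbbba'
  #20 SA[20]=10  'babbbabbbbaabbbabaabbbbba'
  #21 SA[21]=14  'babbbbaabbbabaabbbbba'
  #22 SA[22]=32  'bba'
  #23 SA[23]=5  'bbaaababbbabbbbaabbbabaabbbbba'
  #24 SA[24]=18  'bbaabbbabaabbbbba'
  #25 SA[25]=23  'bbabaabbbbba'
  #26 SA[26]=13  'bbabbbbaabbbabaabbbbba'
  #27 SA[27]=31  'bbba'
  #28 SA[28]=4  'bbbaaababbbabbbbaabbbabaabbbbba'
  #29 SA[29]=17  'bbbaabbbabaabbbbba'
  #30 SA[30]=22  'bbbabaabbbbba'
  #31 SA[31]=12  'bbbabbbbaabbbabaabbbbba'
  #32 SA[32]=30  'bbbba'
  #33 SA[33]=16  'bbbbaabbbabaabbbbba'
  #34 SA[34]=29  'bbbbba'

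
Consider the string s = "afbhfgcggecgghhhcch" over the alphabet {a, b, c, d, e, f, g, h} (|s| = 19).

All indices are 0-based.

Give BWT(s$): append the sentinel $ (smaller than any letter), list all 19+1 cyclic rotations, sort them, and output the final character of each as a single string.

rank  rotation              last
    0  $afbhfgcggecgghhhcch  h
    1  afbhfgcggecgghhhcch$  $
    2  bhfgcggecgghhhcch$af  f
    3  cch$afbhfgcggecgghhh  h
    4  cggecgghhhcch$afbhfg  g
    5  cgghhhcch$afbhfgcgge  e
    6  ch$afbhfgcggecgghhhc  c
    7  ecgghhhcch$afbhfgcgg  g
    8  fbhfgcggecgghhhcch$a  a
    9  fgcggecgghhhcch$afbh  h
   10  gcggecgghhhcch$afbhf  f
   11  gecgghhhcch$afbhfgcg  g
   12  ggecgghhhcch$afbhfgc  c
   13  gghhhcch$afbhfgcggec  c
   14  ghhhcch$afbhfgcggecg  g
   15  h$afbhfgcggecgghhhcc  c
   16  hcch$afbhfgcggecgghh  h
   17  hfgcggecgghhhcch$afb  b
   18  hhcch$afbhfgcggecggh  h
   19  hhhcch$afbhfgcggecgg  g

h$fhgecgahfgccgchbhg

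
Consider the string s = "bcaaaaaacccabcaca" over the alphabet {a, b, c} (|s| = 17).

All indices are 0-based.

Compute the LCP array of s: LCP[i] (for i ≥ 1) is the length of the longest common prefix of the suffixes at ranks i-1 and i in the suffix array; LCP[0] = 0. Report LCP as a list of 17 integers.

[0, 1, 5, 4, 3, 2, 1, 1, 2, 0, 3, 0, 2, 2, 2, 1, 2]

rank→(start, suffix):
  0 → (16, 'a')
  1 → (2, 'aaaaaacccabcaca')
  2 → (3, 'aaaaacccabcaca')
  3 → (4, 'aaaacccabcaca')
  4 → (5, 'aaacccabcaca')
  5 → (6, 'aacccabcaca')
  6 → (11, 'abcaca')
  7 → (14, 'aca')
  8 → (7, 'acccabcaca')
  9 → (0, 'bcaaaaaacccabcaca')
  10 → (12, 'bcaca')
  11 → (15, 'ca')
  12 → (1, 'caaaaaacccabcaca')
  13 → (10, 'cabcaca')
  14 → (13, 'caca')
  15 → (9, 'ccabcaca')
  16 → (8, 'cccabcaca')

SA = [16, 2, 3, 4, 5, 6, 11, 14, 7, 0, 12, 15, 1, 10, 13, 9, 8]
[i] adj suffixes → lcp
  [1] 16/2 → 1 ('a')
  [2] 2/3 → 5 ('aaaaa')
  [3] 3/4 → 4 ('aaaa')
  [4] 4/5 → 3 ('aaa')
  [5] 5/6 → 2 ('aa')
  [6] 6/11 → 1 ('a')
  [7] 11/14 → 1 ('a')
  [8] 14/7 → 2 ('ac')
  [9] 7/0 → 0 ('')
  [10] 0/12 → 3 ('bca')
  [11] 12/15 → 0 ('')
  [12] 15/1 → 2 ('ca')
  [13] 1/10 → 2 ('ca')
  [14] 10/13 → 2 ('ca')
  [15] 13/9 → 1 ('c')
  [16] 9/8 → 2 ('cc')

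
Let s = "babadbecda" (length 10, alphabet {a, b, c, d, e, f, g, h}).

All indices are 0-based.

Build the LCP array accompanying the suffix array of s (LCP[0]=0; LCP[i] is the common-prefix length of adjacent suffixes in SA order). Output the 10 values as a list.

[0, 1, 1, 0, 2, 1, 0, 0, 1, 0]

rank→(start, suffix):
  0 → (9, 'a')
  1 → (1, 'abadbecda')
  2 → (3, 'adbecda')
  3 → (0, 'babadbecda')
  4 → (2, 'badbecda')
  5 → (5, 'becda')
  6 → (7, 'cda')
  7 → (8, 'da')
  8 → (4, 'dbecda')
  9 → (6, 'ecda')

SA = [9, 1, 3, 0, 2, 5, 7, 8, 4, 6]
[i] adj suffixes → lcp
  [1] 9/1 → 1 ('a')
  [2] 1/3 → 1 ('a')
  [3] 3/0 → 0 ('')
  [4] 0/2 → 2 ('ba')
  [5] 2/5 → 1 ('b')
  [6] 5/7 → 0 ('')
  [7] 7/8 → 0 ('')
  [8] 8/4 → 1 ('d')
  [9] 4/6 → 0 ('')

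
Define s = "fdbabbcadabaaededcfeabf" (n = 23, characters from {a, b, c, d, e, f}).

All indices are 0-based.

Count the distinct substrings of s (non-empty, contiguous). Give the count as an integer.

255

rank→(start, suffix):
  0 → (11, 'aaededcfeabf')
  1 → (9, 'abaaededcfeabf')
  2 → (3, 'abbcadabaaededcfeabf')
  3 → (20, 'abf')
  4 → (7, 'adabaaededcfeabf')
  5 → (12, 'aededcfeabf')
  6 → (10, 'baaededcfeabf')
  7 → (2, 'babbcadabaaededcfeabf')
  8 → (4, 'bbcadabaaededcfeabf')
  9 → (5, 'bcadabaaededcfeabf')
  10 → (21, 'bf')
  11 → (6, 'cadabaaededcfeabf')
  12 → (17, 'cfeabf')
  13 → (8, 'dabaaededcfeabf')
  14 → (1, 'dbabbcadabaaededcfeabf')
  15 → (16, 'dcfeabf')
  16 → (14, 'dedcfeabf')
  17 → (19, 'eabf')
  18 → (15, 'edcfeabf')
  19 → (13, 'ededcfeabf')
  20 → (22, 'f')
  21 → (0, 'fdbabbcadabaaededcfeabf')
  22 → (18, 'feabf')

SA = [11, 9, 3, 20, 7, 12, 10, 2, 4, 5, 21, 6, 17, 8, 1, 16, 14, 19, 15, 13, 22, 0, 18]
rank  pair      lcp
   1  s[11:],s[9:]  1  'a'
   2  s[9:],s[3:]  2  'ab'
   3  s[3:],s[20:]  2  'ab'
   4  s[20:],s[7:]  1  'a'
   5  s[7:],s[12:]  1  'a'
   6  s[12:],s[10:]  0  ''
   7  s[10:],s[2:]  2  'ba'
   8  s[2:],s[4:]  1  'b'
   9  s[4:],s[5:]  1  'b'
  10  s[5:],s[21:]  1  'b'
  11  s[21:],s[6:]  0  ''
  12  s[6:],s[17:]  1  'c'
  13  s[17:],s[8:]  0  ''
  14  s[8:],s[1:]  1  'd'
  15  s[1:],s[16:]  1  'd'
  16  s[16:],s[14:]  1  'd'
  17  s[14:],s[19:]  0  ''
  18  s[19:],s[15:]  1  'e'
  19  s[15:],s[13:]  2  'ed'
  20  s[13:],s[22:]  0  ''
  21  s[22:],s[0:]  1  'f'
  22  s[0:],s[18:]  1  'f'

n(n+1)/2 = 23·24/2 = 276
Σ LCP = 0 + 1 + 2 + 2 + 1 + 1 + 0 + 2 + 1 + 1 + 1 + 0 + 1 + 0 + 1 + 1 + 1 + 0 + 1 + 2 + 0 + 1 + 1 = 21
distinct = 276 − 21 = 255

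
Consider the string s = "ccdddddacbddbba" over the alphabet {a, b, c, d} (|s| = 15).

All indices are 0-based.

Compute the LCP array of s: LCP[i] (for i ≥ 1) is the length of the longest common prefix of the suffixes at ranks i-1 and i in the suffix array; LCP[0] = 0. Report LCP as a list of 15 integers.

[0, 1, 0, 1, 1, 0, 1, 1, 0, 1, 1, 2, 2, 3, 4]

sorted suffixes:
  #0 SA[0]=14  'a'
  #1 SA[1]=7  'acbddbba'
  #2 SA[2]=13  'ba'
  #3 SA[3]=12  'bba'
  #4 SA[4]=9  'bddbba'
  #5 SA[5]=8  'cbddbba'
  #6 SA[6]=0  'ccdddddacbddbba'
  #7 SA[7]=1  'cdddddacbddbba'
  #8 SA[8]=6  'dacbddbba'
  #9 SA[9]=11  'dbba'
  #10 SA[10]=5  'ddacbddbba'
  #11 SA[11]=10  'ddbba'
  #12 SA[12]=4  'dddacbddbba'
  #13 SA[13]=3  'ddddacbddbba'
  #14 SA[14]=2  'dddddacbddbba'

SA = [14, 7, 13, 12, 9, 8, 0, 1, 6, 11, 5, 10, 4, 3, 2]
i: (SA[i-1],SA[i]) lcp shared
  1: (14,7) 1 'a'
  2: (7,13) 0 ''
  3: (13,12) 1 'b'
  4: (12,9) 1 'b'
  5: (9,8) 0 ''
  6: (8,0) 1 'c'
  7: (0,1) 1 'c'
  8: (1,6) 0 ''
  9: (6,11) 1 'd'
  10: (11,5) 1 'd'
  11: (5,10) 2 'dd'
  12: (10,4) 2 'dd'
  13: (4,3) 3 'ddd'
  14: (3,2) 4 'dddd'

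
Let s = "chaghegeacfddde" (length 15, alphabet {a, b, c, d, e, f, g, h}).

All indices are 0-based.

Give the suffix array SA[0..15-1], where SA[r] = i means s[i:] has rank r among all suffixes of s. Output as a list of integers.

sorted suffixes:
  #0 SA[0]=8  'acfddde'
  #1 SA[1]=2  'aghegeacfddde'
  #2 SA[2]=9  'cfddde'
  #3 SA[3]=0  'chaghegeacfddde'
  #4 SA[4]=11  'ddde'
  #5 SA[5]=12  'dde'
  #6 SA[6]=13  'de'
  #7 SA[7]=14  'e'
  #8 SA[8]=7  'eacfddde'
  #9 SA[9]=5  'egeacfddde'
  #10 SA[10]=10  'fddde'
  #11 SA[11]=6  'geacfddde'
  #12 SA[12]=3  'ghegeacfddde'
  #13 SA[13]=1  'haghegeacfddde'
  #14 SA[14]=4  'hegeacfddde'

[8, 2, 9, 0, 11, 12, 13, 14, 7, 5, 10, 6, 3, 1, 4]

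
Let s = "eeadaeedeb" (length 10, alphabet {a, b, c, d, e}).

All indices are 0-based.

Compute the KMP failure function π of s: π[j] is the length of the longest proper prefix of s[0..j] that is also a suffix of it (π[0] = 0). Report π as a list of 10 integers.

π[0] = 0
j=1 s[j]='e': π[1]=1 (border 'e')
j=2 s[j]='a': k: 1→0; π[2]=0 (border '')
j=3 s[j]='d': π[3]=0 (border '')
j=4 s[j]='a': π[4]=0 (border '')
j=5 s[j]='e': π[5]=1 (border 'e')
j=6 s[j]='e': π[6]=2 (border 'ee')
j=7 s[j]='d': k: 2→1→0; π[7]=0 (border '')
j=8 s[j]='e': π[8]=1 (border 'e')
j=9 s[j]='b': k: 1→0; π[9]=0 (border '')

[0, 1, 0, 0, 0, 1, 2, 0, 1, 0]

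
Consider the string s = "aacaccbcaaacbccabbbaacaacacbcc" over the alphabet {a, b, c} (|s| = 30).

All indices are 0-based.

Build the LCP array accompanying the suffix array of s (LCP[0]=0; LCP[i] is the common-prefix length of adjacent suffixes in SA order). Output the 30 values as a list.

[0, 2, 4, 5, 3, 1, 1, 3, 4, 2, 5, 2, 0, 1, 2, 1, 2, 3, 0, 1, 3, 2, 2, 3, 1, 3, 4, 1, 2, 2]

rank | idx | suffix
   0 |   8 | aaacbccabbbaacaacacbcc
   1 |  19 | aacaacacbcc
   2 |  22 | aacacbcc
   3 |   0 | aacaccbcaaacbccabbbaacaacacbcc
   4 |   9 | aacbccabbbaacaacacbcc
   5 |  15 | abbbaacaacacbcc
   6 |  20 | acaacacbcc
   7 |  23 | acacbcc
   8 |   1 | acaccbcaaacbccabbbaacaacacbcc
   9 |  25 | acbcc
  10 |  10 | acbccabbbaacaacacbcc
  11 |   3 | accbcaaacbccabbbaacaacacbcc
  12 |  18 | baacaacacbcc
  13 |  17 | bbaacaacacbcc
  14 |  16 | bbbaacaacacbcc
  15 |   6 | bcaaacbccabbbaacaacacbcc
  16 |  27 | bcc
  17 |  12 | bccabbbaacaacacbcc
  18 |  29 | c
  19 |   7 | caaacbccabbbaacaacacbcc
  20 |  21 | caacacbcc
  21 |  14 | cabbbaacaacacbcc
  22 |  24 | cacbcc
  23 |   2 | caccbcaaacbccabbbaacaacacbcc
  24 |   5 | cbcaaacbccabbbaacaacacbcc
  25 |  26 | cbcc
  26 |  11 | cbccabbbaacaacacbcc
  27 |  28 | cc
  28 |  13 | ccabbbaacaacacbcc
  29 |   4 | ccbcaaacbccabbbaacaacacbcc

SA = [8, 19, 22, 0, 9, 15, 20, 23, 1, 25, 10, 3, 18, 17, 16, 6, 27, 12, 29, 7, 21, 14, 24, 2, 5, 26, 11, 28, 13, 4]
[i] adj suffixes → lcp
  [1] 8/19 → 2 ('aa')
  [2] 19/22 → 4 ('aaca')
  [3] 22/0 → 5 ('aacac')
  [4] 0/9 → 3 ('aac')
  [5] 9/15 → 1 ('a')
  [6] 15/20 → 1 ('a')
  [7] 20/23 → 3 ('aca')
  [8] 23/1 → 4 ('acac')
  [9] 1/25 → 2 ('ac')
  [10] 25/10 → 5 ('acbcc')
  [11] 10/3 → 2 ('ac')
  [12] 3/18 → 0 ('')
  [13] 18/17 → 1 ('b')
  [14] 17/16 → 2 ('bb')
  [15] 16/6 → 1 ('b')
  [16] 6/27 → 2 ('bc')
  [17] 27/12 → 3 ('bcc')
  [18] 12/29 → 0 ('')
  [19] 29/7 → 1 ('c')
  [20] 7/21 → 3 ('caa')
  [21] 21/14 → 2 ('ca')
  [22] 14/24 → 2 ('ca')
  [23] 24/2 → 3 ('cac')
  [24] 2/5 → 1 ('c')
  [25] 5/26 → 3 ('cbc')
  [26] 26/11 → 4 ('cbcc')
  [27] 11/28 → 1 ('c')
  [28] 28/13 → 2 ('cc')
  [29] 13/4 → 2 ('cc')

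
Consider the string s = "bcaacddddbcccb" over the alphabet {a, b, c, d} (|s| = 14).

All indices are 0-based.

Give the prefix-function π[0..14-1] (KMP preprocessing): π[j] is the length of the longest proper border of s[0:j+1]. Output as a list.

[0, 0, 0, 0, 0, 0, 0, 0, 0, 1, 2, 0, 0, 1]

π[0] = 0
j=1 s[j]='c': π[1]=0 (border '')
j=2 s[j]='a': π[2]=0 (border '')
j=3 s[j]='a': π[3]=0 (border '')
j=4 s[j]='c': π[4]=0 (border '')
j=5 s[j]='d': π[5]=0 (border '')
j=6 s[j]='d': π[6]=0 (border '')
j=7 s[j]='d': π[7]=0 (border '')
j=8 s[j]='d': π[8]=0 (border '')
j=9 s[j]='b': π[9]=1 (border 'b')
j=10 s[j]='c': π[10]=2 (border 'bc')
j=11 s[j]='c': k: 2→0; π[11]=0 (border '')
j=12 s[j]='c': π[12]=0 (border '')
j=13 s[j]='b': π[13]=1 (border 'b')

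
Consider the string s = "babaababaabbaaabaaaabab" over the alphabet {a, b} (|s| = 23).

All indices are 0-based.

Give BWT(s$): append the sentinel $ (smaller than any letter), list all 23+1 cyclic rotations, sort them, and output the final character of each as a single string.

rank  rotation                  last
    0  $babaababaabbaaabaaaabab  b
    1  aaaabab$babaababaabbaaab  b
    2  aaabaaaabab$babaababaabb  b
    3  aaabab$babaababaabbaaaba  a
    4  aabaaaabab$babaababaabba  a
    5  aabab$babaababaabbaaabaa  a
    6  aababaabbaaabaaaabab$bab  b
    7  aabbaaabaaaabab$babaabab  b
    8  ab$babaababaabbaaabaaaab  b
    9  abaaaabab$babaababaabbaa  a
   10  abaababaabbaaabaaaabab$b  b
   11  abaabbaaabaaaabab$babaab  b
   12  abab$babaababaabbaaabaaa  a
   13  ababaabbaaabaaaabab$baba  a
   14  abbaaabaaaabab$babaababa  a
   15  b$babaababaabbaaabaaaaba  a
   16  baaaabab$babaababaabbaaa  a
   17  baaabaaaabab$babaababaab  b
   18  baababaabbaaabaaaabab$ba  a
   19  baabbaaabaaaabab$babaaba  a
   20  bab$babaababaabbaaabaaaa  a
   21  babaababaabbaaabaaaabab$  $
   22  babaabbaaabaaaabab$babaa  a
   23  bbaaabaaaabab$babaababaa  a

bbbaaabbbabbaaaaabaaa$aa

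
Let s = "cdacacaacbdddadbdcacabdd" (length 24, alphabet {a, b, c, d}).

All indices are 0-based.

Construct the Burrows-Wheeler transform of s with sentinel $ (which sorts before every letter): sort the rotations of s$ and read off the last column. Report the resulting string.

dccccdaddacaaada$dcdabbdb

rank  rotation                   last
    0  $cdacacaacbdddadbdcacabdd  d
    1  aacbdddadbdcacabdd$cdacac  c
    2  abdd$cdacacaacbdddadbdcac  c
    3  acaacbdddadbdcacabdd$cdac  c
    4  acabdd$cdacacaacbdddadbdc  c
    5  acacaacbdddadbdcacabdd$cd  d
    6  acbdddadbdcacabdd$cdacaca  a
    7  adbdcacabdd$cdacacaacbddd  d
    8  bdcacabdd$cdacacaacbdddad  d
    9  bdd$cdacacaacbdddadbdcaca  a
   10  bdddadbdcacabdd$cdacacaac  c
   11  caacbdddadbdcacabdd$cdaca  a
   12  cabdd$cdacacaacbdddadbdca  a
   13  cacaacbdddadbdcacabdd$cda  a
   14  cacabdd$cdacacaacbdddadbd  d
   15  cbdddadbdcacabdd$cdacacaa  a
   16  cdacacaacbdddadbdcacabdd$  $
   17  d$cdacacaacbdddadbdcacabd  d
   18  dacacaacbdddadbdcacabdd$c  c
   19  dadbdcacabdd$cdacacaacbdd  d
   20  dbdcacabdd$cdacacaacbddda  a
   21  dcacabdd$cdacacaacbdddadb  b
   22  dd$cdacacaacbdddadbdcacab  b
   23  ddadbdcacabdd$cdacacaacbd  d
   24  dddadbdcacabdd$cdacacaacb  b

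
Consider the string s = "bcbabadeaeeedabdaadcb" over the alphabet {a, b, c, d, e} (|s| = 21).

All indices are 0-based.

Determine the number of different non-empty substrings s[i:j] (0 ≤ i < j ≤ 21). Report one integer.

sorted suffixes:
  #0 SA[0]=16  'aadcb'
  #1 SA[1]=3  'abadeaeeedabdaadcb'
  #2 SA[2]=13  'abdaadcb'
  #3 SA[3]=17  'adcb'
  #4 SA[4]=5  'adeaeeedabdaadcb'
  #5 SA[5]=8  'aeeedabdaadcb'
  #6 SA[6]=20  'b'
  #7 SA[7]=2  'babadeaeeedabdaadcb'
  #8 SA[8]=4  'badeaeeedabdaadcb'
  #9 SA[9]=0  'bcbabadeaeeedabdaadcb'
  #10 SA[10]=14  'bdaadcb'
  #11 SA[11]=19  'cb'
  #12 SA[12]=1  'cbabadeaeeedabdaadcb'
  #13 SA[13]=15  'daadcb'
  #14 SA[14]=12  'dabdaadcb'
  #15 SA[15]=18  'dcb'
  #16 SA[16]=6  'deaeeedabdaadcb'
  #17 SA[17]=7  'eaeeedabdaadcb'
  #18 SA[18]=11  'edabdaadcb'
  #19 SA[19]=10  'eedabdaadcb'
  #20 SA[20]=9  'eeedabdaadcb'

SA = [16, 3, 13, 17, 5, 8, 20, 2, 4, 0, 14, 19, 1, 15, 12, 18, 6, 7, 11, 10, 9]
[i] adj suffixes → lcp
  [1] 16/3 → 1 ('a')
  [2] 3/13 → 2 ('ab')
  [3] 13/17 → 1 ('a')
  [4] 17/5 → 2 ('ad')
  [5] 5/8 → 1 ('a')
  [6] 8/20 → 0 ('')
  [7] 20/2 → 1 ('b')
  [8] 2/4 → 2 ('ba')
  [9] 4/0 → 1 ('b')
  [10] 0/14 → 1 ('b')
  [11] 14/19 → 0 ('')
  [12] 19/1 → 2 ('cb')
  [13] 1/15 → 0 ('')
  [14] 15/12 → 2 ('da')
  [15] 12/18 → 1 ('d')
  [16] 18/6 → 1 ('d')
  [17] 6/7 → 0 ('')
  [18] 7/11 → 1 ('e')
  [19] 11/10 → 1 ('e')
  [20] 10/9 → 2 ('ee')

n(n+1)/2 = 21·22/2 = 231
Σ LCP = 0 + 1 + 2 + 1 + 2 + 1 + 0 + 1 + 2 + 1 + 1 + 0 + 2 + 0 + 2 + 1 + 1 + 0 + 1 + 1 + 2 = 22
distinct = 231 − 22 = 209

209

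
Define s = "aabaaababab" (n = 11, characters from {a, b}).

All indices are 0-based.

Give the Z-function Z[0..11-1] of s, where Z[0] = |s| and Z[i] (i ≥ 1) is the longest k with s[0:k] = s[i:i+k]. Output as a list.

[11, 1, 0, 2, 4, 1, 0, 1, 0, 1, 0]

Z[0]=11
i=1: fresh scan; Z[1]=1 grow→box=[1,2)
i=2: fresh scan; Z[2]=0
i=3: fresh scan; Z[3]=2 grow→box=[3,5)
i=4: min(r-i=1, Z[1]=1)=1; Z[4]=4 grow→box=[4,8)
i=5: min(r-i=3, Z[1]=1)=1; Z[5]=1
i=6: min(r-i=2, Z[2]=0)=0; Z[6]=0
i=7: min(r-i=1, Z[3]=2)=1; Z[7]=1
i=8: fresh scan; Z[8]=0
i=9: fresh scan; Z[9]=1 grow→box=[9,10)
i=10: fresh scan; Z[10]=0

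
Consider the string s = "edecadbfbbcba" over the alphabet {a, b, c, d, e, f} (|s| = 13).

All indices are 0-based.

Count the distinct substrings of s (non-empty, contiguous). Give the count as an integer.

rank→(start, suffix):
  0 → (12, 'a')
  1 → (4, 'adbfbbcba')
  2 → (11, 'ba')
  3 → (8, 'bbcba')
  4 → (9, 'bcba')
  5 → (6, 'bfbbcba')
  6 → (3, 'cadbfbbcba')
  7 → (10, 'cba')
  8 → (5, 'dbfbbcba')
  9 → (1, 'decadbfbbcba')
  10 → (2, 'ecadbfbbcba')
  11 → (0, 'edecadbfbbcba')
  12 → (7, 'fbbcba')

SA = [12, 4, 11, 8, 9, 6, 3, 10, 5, 1, 2, 0, 7]
[i] adj suffixes → lcp
  [1] 12/4 → 1 ('a')
  [2] 4/11 → 0 ('')
  [3] 11/8 → 1 ('b')
  [4] 8/9 → 1 ('b')
  [5] 9/6 → 1 ('b')
  [6] 6/3 → 0 ('')
  [7] 3/10 → 1 ('c')
  [8] 10/5 → 0 ('')
  [9] 5/1 → 1 ('d')
  [10] 1/2 → 0 ('')
  [11] 2/0 → 1 ('e')
  [12] 0/7 → 0 ('')

n(n+1)/2 = 13·14/2 = 91
Σ LCP = 0 + 1 + 0 + 1 + 1 + 1 + 0 + 1 + 0 + 1 + 0 + 1 + 0 = 7
distinct = 91 − 7 = 84

84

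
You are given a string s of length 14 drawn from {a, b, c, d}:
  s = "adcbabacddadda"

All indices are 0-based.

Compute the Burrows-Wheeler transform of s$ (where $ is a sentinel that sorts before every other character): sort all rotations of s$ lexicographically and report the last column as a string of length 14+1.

rank  rotation         last
    0  $adcbabacddadda  a
    1  a$adcbabacddadd  d
    2  abacddadda$adcb  b
    3  acddadda$adcbab  b
    4  adcbabacddadda$  $
    5  adda$adcbabacdd  d
    6  babacddadda$adc  c
    7  bacddadda$adcba  a
    8  cbabacddadda$ad  d
    9  cddadda$adcbaba  a
   10  da$adcbabacddad  d
   11  dadda$adcbabacd  d
   12  dcbabacddadda$a  a
   13  dda$adcbabacdda  a
   14  ddadda$adcbabac  c

adbb$dcadaddaac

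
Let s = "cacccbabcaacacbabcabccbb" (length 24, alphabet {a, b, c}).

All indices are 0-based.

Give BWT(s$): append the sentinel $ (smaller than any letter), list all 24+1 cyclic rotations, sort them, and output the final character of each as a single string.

rank  rotation                   last
    0  $cacccbabcaacacbabcabccbb  b
    1  aacacbabcabccbb$cacccbabc  c
    2  abcaacacbabcabccbb$cacccb  b
    3  abcabccbb$cacccbabcaacacb  b
    4  abccbb$cacccbabcaacacbabc  c
    5  acacbabcabccbb$cacccbabca  a
    6  acbabcabccbb$cacccbabcaac  c
    7  acccbabcaacacbabcabccbb$c  c
    8  b$cacccbabcaacacbabcabccb  b
    9  babcaacacbabcabccbb$caccc  c
   10  babcabccbb$cacccbabcaacac  c
   11  bb$cacccbabcaacacbabcabcc  c
   12  bcaacacbabcabccbb$cacccba  a
   13  bcabccbb$cacccbabcaacacba  a
   14  bccbb$cacccbabcaacacbabca  a
   15  caacacbabcabccbb$cacccbab  b
   16  cabccbb$cacccbabcaacacbab  b
   17  cacbabcabccbb$cacccbabcaa  a
   18  cacccbabcaacacbabcabccbb$  $
   19  cbabcaacacbabcabccbb$cacc  c
   20  cbabcabccbb$cacccbabcaaca  a
   21  cbb$cacccbabcaacacbabcabc  c
   22  ccbabcaacacbabcabccbb$cac  c
   23  ccbb$cacccbabcaacacbabcab  b
   24  cccbabcaacacbabcabccbb$ca  a

bcbbcaccbcccaaabba$caccba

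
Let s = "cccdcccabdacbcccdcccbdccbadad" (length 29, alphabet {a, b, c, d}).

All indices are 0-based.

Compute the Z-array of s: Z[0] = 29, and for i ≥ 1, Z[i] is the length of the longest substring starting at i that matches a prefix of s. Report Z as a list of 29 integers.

[29, 2, 1, 0, 3, 2, 1, 0, 0, 0, 0, 1, 0, 7, 2, 1, 0, 3, 2, 1, 0, 0, 2, 1, 0, 0, 0, 0, 0]

Z[0]=29
i=1: i≥r, start 0; Z[1]=2 grow→box=[1,3)
i=2: min(r-i=1, Z[1]=2)=1; Z[2]=1
i=3: i≥r, start 0; Z[3]=0
i=4: i≥r, start 0; Z[4]=3 grow→box=[4,7)
i=5: min(r-i=2, Z[1]=2)=2; Z[5]=2
i=6: min(r-i=1, Z[2]=1)=1; Z[6]=1
i=7: i≥r, start 0; Z[7]=0
i=8: i≥r, start 0; Z[8]=0
i=9: i≥r, start 0; Z[9]=0
i=10: i≥r, start 0; Z[10]=0
i=11: i≥r, start 0; Z[11]=1 grow→box=[11,12)
i=12: i≥r, start 0; Z[12]=0
i=13: i≥r, start 0; Z[13]=7 grow→box=[13,20)
i=14: min(r-i=6, Z[1]=2)=2; Z[14]=2
i=15: min(r-i=5, Z[2]=1)=1; Z[15]=1
i=16: min(r-i=4, Z[3]=0)=0; Z[16]=0
i=17: min(r-i=3, Z[4]=3)=3; Z[17]=3
i=18: min(r-i=2, Z[5]=2)=2; Z[18]=2
i=19: min(r-i=1, Z[6]=1)=1; Z[19]=1
i=20: i≥r, start 0; Z[20]=0
i=21: i≥r, start 0; Z[21]=0
i=22: i≥r, start 0; Z[22]=2 grow→box=[22,24)
i=23: min(r-i=1, Z[1]=2)=1; Z[23]=1
i=24: i≥r, start 0; Z[24]=0
i=25: i≥r, start 0; Z[25]=0
i=26: i≥r, start 0; Z[26]=0
i=27: i≥r, start 0; Z[27]=0
i=28: i≥r, start 0; Z[28]=0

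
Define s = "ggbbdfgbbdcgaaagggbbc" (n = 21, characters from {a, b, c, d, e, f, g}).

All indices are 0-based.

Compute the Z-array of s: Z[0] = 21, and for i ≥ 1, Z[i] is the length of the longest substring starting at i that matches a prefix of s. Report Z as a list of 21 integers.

Z[0]=21
i=1: i≥r, start 0; Z[1]=1 scan→box=[1,2)
i=2: i≥r, start 0; Z[2]=0
i=3: i≥r, start 0; Z[3]=0
i=4: i≥r, start 0; Z[4]=0
i=5: i≥r, start 0; Z[5]=0
i=6: i≥r, start 0; Z[6]=1 scan→box=[6,7)
i=7: i≥r, start 0; Z[7]=0
i=8: i≥r, start 0; Z[8]=0
i=9: i≥r, start 0; Z[9]=0
i=10: i≥r, start 0; Z[10]=0
i=11: i≥r, start 0; Z[11]=1 scan→box=[11,12)
i=12: i≥r, start 0; Z[12]=0
i=13: i≥r, start 0; Z[13]=0
i=14: i≥r, start 0; Z[14]=0
i=15: i≥r, start 0; Z[15]=2 scan→box=[15,17)
i=16: min(r-i=1, Z[1]=1)=1; Z[16]=4 scan→box=[16,20)
i=17: min(r-i=3, Z[1]=1)=1; Z[17]=1
i=18: min(r-i=2, Z[2]=0)=0; Z[18]=0
i=19: min(r-i=1, Z[3]=0)=0; Z[19]=0
i=20: i≥r, start 0; Z[20]=0

[21, 1, 0, 0, 0, 0, 1, 0, 0, 0, 0, 1, 0, 0, 0, 2, 4, 1, 0, 0, 0]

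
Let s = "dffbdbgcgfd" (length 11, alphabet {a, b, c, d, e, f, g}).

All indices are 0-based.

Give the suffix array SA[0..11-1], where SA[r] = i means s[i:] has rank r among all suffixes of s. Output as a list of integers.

rank→(start, suffix):
  0 → (3, 'bdbgcgfd')
  1 → (5, 'bgcgfd')
  2 → (7, 'cgfd')
  3 → (10, 'd')
  4 → (4, 'dbgcgfd')
  5 → (0, 'dffbdbgcgfd')
  6 → (2, 'fbdbgcgfd')
  7 → (9, 'fd')
  8 → (1, 'ffbdbgcgfd')
  9 → (6, 'gcgfd')
  10 → (8, 'gfd')

[3, 5, 7, 10, 4, 0, 2, 9, 1, 6, 8]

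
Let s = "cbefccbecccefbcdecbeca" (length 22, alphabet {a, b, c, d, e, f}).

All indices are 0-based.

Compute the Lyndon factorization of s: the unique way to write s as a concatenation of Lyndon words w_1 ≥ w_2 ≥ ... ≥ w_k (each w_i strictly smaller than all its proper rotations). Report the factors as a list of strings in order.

["c", "befcc", "becccef", "bcdecbec", "a"]

emit factor 1: 'c' (i=0, period=1)
emit factor 2: 'befcc' (i=1, period=5)
emit factor 3: 'becccef' (i=6, period=7)
emit factor 4: 'bcdecbec' (i=13, period=8)
emit factor 5: 'a' (i=21, period=1)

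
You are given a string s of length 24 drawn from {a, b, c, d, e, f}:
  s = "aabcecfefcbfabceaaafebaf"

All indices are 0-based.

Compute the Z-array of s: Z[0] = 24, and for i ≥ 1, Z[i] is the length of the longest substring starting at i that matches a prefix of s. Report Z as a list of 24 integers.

[24, 1, 0, 0, 0, 0, 0, 0, 0, 0, 0, 0, 1, 0, 0, 0, 2, 2, 1, 0, 0, 0, 1, 0]

Z[0]=24
i=1: fresh scan; Z[1]=1 grow→box=[1,2)
i=2: fresh scan; Z[2]=0
i=3: fresh scan; Z[3]=0
i=4: fresh scan; Z[4]=0
i=5: fresh scan; Z[5]=0
i=6: fresh scan; Z[6]=0
i=7: fresh scan; Z[7]=0
i=8: fresh scan; Z[8]=0
i=9: fresh scan; Z[9]=0
i=10: fresh scan; Z[10]=0
i=11: fresh scan; Z[11]=0
i=12: fresh scan; Z[12]=1 grow→box=[12,13)
i=13: fresh scan; Z[13]=0
i=14: fresh scan; Z[14]=0
i=15: fresh scan; Z[15]=0
i=16: fresh scan; Z[16]=2 grow→box=[16,18)
i=17: min(r-i=1, Z[1]=1)=1; Z[17]=2 grow→box=[17,19)
i=18: min(r-i=1, Z[1]=1)=1; Z[18]=1
i=19: fresh scan; Z[19]=0
i=20: fresh scan; Z[20]=0
i=21: fresh scan; Z[21]=0
i=22: fresh scan; Z[22]=1 grow→box=[22,23)
i=23: fresh scan; Z[23]=0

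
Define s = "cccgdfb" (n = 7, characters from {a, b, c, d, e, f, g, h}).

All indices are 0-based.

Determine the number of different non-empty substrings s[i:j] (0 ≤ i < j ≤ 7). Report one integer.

sorted suffixes:
  #0 SA[0]=6  'b'
  #1 SA[1]=0  'cccgdfb'
  #2 SA[2]=1  'ccgdfb'
  #3 SA[3]=2  'cgdfb'
  #4 SA[4]=4  'dfb'
  #5 SA[5]=5  'fb'
  #6 SA[6]=3  'gdfb'

SA = [6, 0, 1, 2, 4, 5, 3]
i: (SA[i-1],SA[i]) lcp shared
  1: (6,0) 0 ''
  2: (0,1) 2 'cc'
  3: (1,2) 1 'c'
  4: (2,4) 0 ''
  5: (4,5) 0 ''
  6: (5,3) 0 ''

n(n+1)/2 = 7·8/2 = 28
Σ LCP = 0 + 0 + 2 + 1 + 0 + 0 + 0 = 3
distinct = 28 − 3 = 25

25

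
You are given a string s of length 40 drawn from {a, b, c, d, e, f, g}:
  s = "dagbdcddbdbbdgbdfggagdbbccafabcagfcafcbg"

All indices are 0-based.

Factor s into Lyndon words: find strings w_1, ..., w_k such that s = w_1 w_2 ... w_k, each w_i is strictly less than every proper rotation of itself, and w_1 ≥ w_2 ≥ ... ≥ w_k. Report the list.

emit factor 1: 'd' (i=0, period=1)
emit factor 2: 'agbdcddbdbbdgbdfggagdbbcc' (i=1, period=25)
emit factor 3: 'af' (i=26, period=2)
emit factor 4: 'abcagfcafcbg' (i=28, period=12)

["d", "agbdcddbdbbdgbdfggagdbbcc", "af", "abcagfcafcbg"]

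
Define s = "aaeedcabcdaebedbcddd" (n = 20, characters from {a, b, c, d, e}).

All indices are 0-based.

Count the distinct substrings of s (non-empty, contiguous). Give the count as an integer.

189

sorted suffixes:
  #0 SA[0]=0  'aaeedcabcdaebedbcddd'
  #1 SA[1]=6  'abcdaebedbcddd'
  #2 SA[2]=10  'aebedbcddd'
  #3 SA[3]=1  'aeedcabcdaebedbcddd'
  #4 SA[4]=7  'bcdaebedbcddd'
  #5 SA[5]=15  'bcddd'
  #6 SA[6]=12  'bedbcddd'
  #7 SA[7]=5  'cabcdaebedbcddd'
  #8 SA[8]=8  'cdaebedbcddd'
  #9 SA[9]=16  'cddd'
  #10 SA[10]=19  'd'
  #11 SA[11]=9  'daebedbcddd'
  #12 SA[12]=14  'dbcddd'
  #13 SA[13]=4  'dcabcdaebedbcddd'
  #14 SA[14]=18  'dd'
  #15 SA[15]=17  'ddd'
  #16 SA[16]=11  'ebedbcddd'
  #17 SA[17]=13  'edbcddd'
  #18 SA[18]=3  'edcabcdaebedbcddd'
  #19 SA[19]=2  'eedcabcdaebedbcddd'

SA = [0, 6, 10, 1, 7, 15, 12, 5, 8, 16, 19, 9, 14, 4, 18, 17, 11, 13, 3, 2]
rank  pair      lcp
   1  s[0:],s[6:]  1  'a'
   2  s[6:],s[10:]  1  'a'
   3  s[10:],s[1:]  2  'ae'
   4  s[1:],s[7:]  0  ''
   5  s[7:],s[15:]  3  'bcd'
   6  s[15:],s[12:]  1  'b'
   7  s[12:],s[5:]  0  ''
   8  s[5:],s[8:]  1  'c'
   9  s[8:],s[16:]  2  'cd'
  10  s[16:],s[19:]  0  ''
  11  s[19:],s[9:]  1  'd'
  12  s[9:],s[14:]  1  'd'
  13  s[14:],s[4:]  1  'd'
  14  s[4:],s[18:]  1  'd'
  15  s[18:],s[17:]  2  'dd'
  16  s[17:],s[11:]  0  ''
  17  s[11:],s[13:]  1  'e'
  18  s[13:],s[3:]  2  'ed'
  19  s[3:],s[2:]  1  'e'

n(n+1)/2 = 20·21/2 = 210
Σ LCP = 0 + 1 + 1 + 2 + 0 + 3 + 1 + 0 + 1 + 2 + 0 + 1 + 1 + 1 + 1 + 2 + 0 + 1 + 2 + 1 = 21
distinct = 210 − 21 = 189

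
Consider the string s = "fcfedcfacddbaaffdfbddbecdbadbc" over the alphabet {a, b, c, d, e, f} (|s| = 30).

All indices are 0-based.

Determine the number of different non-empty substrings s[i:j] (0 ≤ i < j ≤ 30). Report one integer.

rank→(start, suffix):
  0 → (12, 'aaffdfbddbecdbadbc')
  1 → (7, 'acddbaaffdfbddbecdbadbc')
  2 → (26, 'adbc')
  3 → (13, 'affdfbddbecdbadbc')
  4 → (11, 'baaffdfbddbecdbadbc')
  5 → (25, 'badbc')
  6 → (28, 'bc')
  7 → (18, 'bddbecdbadbc')
  8 → (21, 'becdbadbc')
  9 → (29, 'c')
  10 → (23, 'cdbadbc')
  11 → (8, 'cddbaaffdfbddbecdbadbc')
  12 → (5, 'cfacddbaaffdfbddbecdbadbc')
  13 → (1, 'cfedcfacddbaaffdfbddbecdbadbc')
  14 → (10, 'dbaaffdfbddbecdbadbc')
  15 → (24, 'dbadbc')
  16 → (27, 'dbc')
  17 → (20, 'dbecdbadbc')
  18 → (4, 'dcfacddbaaffdfbddbecdbadbc')
  19 → (9, 'ddbaaffdfbddbecdbadbc')
  20 → (19, 'ddbecdbadbc')
  21 → (16, 'dfbddbecdbadbc')
  22 → (22, 'ecdbadbc')
  23 → (3, 'edcfacddbaaffdfbddbecdbadbc')
  24 → (6, 'facddbaaffdfbddbecdbadbc')
  25 → (17, 'fbddbecdbadbc')
  26 → (0, 'fcfedcfacddbaaffdfbddbecdbadbc')
  27 → (15, 'fdfbddbecdbadbc')
  28 → (2, 'fedcfacddbaaffdfbddbecdbadbc')
  29 → (14, 'ffdfbddbecdbadbc')

SA = [12, 7, 26, 13, 11, 25, 28, 18, 21, 29, 23, 8, 5, 1, 10, 24, 27, 20, 4, 9, 19, 16, 22, 3, 6, 17, 0, 15, 2, 14]
[i] adj suffixes → lcp
  [1] 12/7 → 1 ('a')
  [2] 7/26 → 1 ('a')
  [3] 26/13 → 1 ('a')
  [4] 13/11 → 0 ('')
  [5] 11/25 → 2 ('ba')
  [6] 25/28 → 1 ('b')
  [7] 28/18 → 1 ('b')
  [8] 18/21 → 1 ('b')
  [9] 21/29 → 0 ('')
  [10] 29/23 → 1 ('c')
  [11] 23/8 → 2 ('cd')
  [12] 8/5 → 1 ('c')
  [13] 5/1 → 2 ('cf')
  [14] 1/10 → 0 ('')
  [15] 10/24 → 3 ('dba')
  [16] 24/27 → 2 ('db')
  [17] 27/20 → 2 ('db')
  [18] 20/4 → 1 ('d')
  [19] 4/9 → 1 ('d')
  [20] 9/19 → 3 ('ddb')
  [21] 19/16 → 1 ('d')
  [22] 16/22 → 0 ('')
  [23] 22/3 → 1 ('e')
  [24] 3/6 → 0 ('')
  [25] 6/17 → 1 ('f')
  [26] 17/0 → 1 ('f')
  [27] 0/15 → 1 ('f')
  [28] 15/2 → 1 ('f')
  [29] 2/14 → 1 ('f')

n(n+1)/2 = 30·31/2 = 465
Σ LCP = 0 + 1 + 1 + 1 + 0 + 2 + 1 + 1 + 1 + 0 + 1 + 2 + 1 + 2 + 0 + 3 + 2 + 2 + 1 + 1 + 3 + 1 + 0 + 1 + 0 + 1 + 1 + 1 + 1 + 1 = 33
distinct = 465 − 33 = 432

432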